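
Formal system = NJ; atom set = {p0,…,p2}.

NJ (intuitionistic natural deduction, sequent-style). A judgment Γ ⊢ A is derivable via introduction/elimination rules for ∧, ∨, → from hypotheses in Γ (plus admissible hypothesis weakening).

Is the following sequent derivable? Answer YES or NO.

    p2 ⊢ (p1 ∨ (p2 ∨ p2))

Derivation (root first):
[∨I₂] p2 ⊢ (p1 ∨ (p2 ∨ p2))
  [∨I₁] p2 ⊢ (p2 ∨ p2)
    [Ax] p2 ⊢ p2

Result: YES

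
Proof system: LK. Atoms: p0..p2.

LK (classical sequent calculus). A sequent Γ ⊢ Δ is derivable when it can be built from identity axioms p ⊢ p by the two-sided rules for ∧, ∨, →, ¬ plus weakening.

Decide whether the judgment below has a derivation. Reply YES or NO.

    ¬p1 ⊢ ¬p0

Search for a countermodel by truth-table:
  v=000: Γ:[¬p1=T] Δ:[¬p0=T] refutes=False
  v=001: Γ:[¬p1=T] Δ:[¬p0=T] refutes=False
  v=010: Γ:[¬p1=F] Δ:[¬p0=T] refutes=False
  v=011: Γ:[¬p1=F] Δ:[¬p0=T] refutes=False
  v=100: Γ:[¬p1=T] Δ:[¬p0=F] refutes=True  ← countermodel

Result: NO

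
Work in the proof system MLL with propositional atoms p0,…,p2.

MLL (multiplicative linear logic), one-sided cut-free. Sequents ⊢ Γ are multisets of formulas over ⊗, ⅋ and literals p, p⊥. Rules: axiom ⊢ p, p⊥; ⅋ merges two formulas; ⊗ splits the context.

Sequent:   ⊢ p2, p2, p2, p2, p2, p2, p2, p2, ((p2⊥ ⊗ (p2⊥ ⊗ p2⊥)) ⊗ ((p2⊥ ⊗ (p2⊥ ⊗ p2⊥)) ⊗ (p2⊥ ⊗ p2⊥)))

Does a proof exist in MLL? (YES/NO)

Derivation (root first):
[⊗]  ⊢ p2, p2, p2, p2, p2, p2, p2, p2, ((p2⊥ ⊗ (p2⊥ ⊗ p2⊥)) ⊗ ((p2⊥ ⊗ (p2⊥ ⊗ p2⊥)) ⊗ (p2⊥ ⊗ p2⊥)))
  [⊗]  ⊢ p2, p2, p2, (p2⊥ ⊗ (p2⊥ ⊗ p2⊥))
    [Ax]  ⊢ p2, p2⊥
    [⊗]  ⊢ p2, p2, (p2⊥ ⊗ p2⊥)
      [Ax]  ⊢ p2, p2⊥
      [Ax]  ⊢ p2, p2⊥
  [⊗]  ⊢ p2, p2, p2, p2, p2, ((p2⊥ ⊗ (p2⊥ ⊗ p2⊥)) ⊗ (p2⊥ ⊗ p2⊥))
    [⊗]  ⊢ p2, p2, p2, (p2⊥ ⊗ (p2⊥ ⊗ p2⊥))
      [Ax]  ⊢ p2, p2⊥
      [⊗]  ⊢ p2, p2, (p2⊥ ⊗ p2⊥)
        [Ax]  ⊢ p2, p2⊥
        [Ax]  ⊢ p2, p2⊥
    [⊗]  ⊢ p2, p2, (p2⊥ ⊗ p2⊥)
      [Ax]  ⊢ p2, p2⊥
      [Ax]  ⊢ p2, p2⊥

Result: YES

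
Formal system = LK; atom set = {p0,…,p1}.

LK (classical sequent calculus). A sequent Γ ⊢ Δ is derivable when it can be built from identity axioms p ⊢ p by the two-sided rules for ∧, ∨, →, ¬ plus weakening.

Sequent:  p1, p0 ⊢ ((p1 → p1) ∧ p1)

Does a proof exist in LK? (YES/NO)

Proof tree:
[WL] p1, p0 ⊢ ((p1 → p1) ∧ p1)
  [∧R] p1 ⊢ ((p1 → p1) ∧ p1)
    [→R]  ⊢ (p1 → p1)
      [Ax] p1 ⊢ p1
    [WL] p1, p1 ⊢ p1
      [Ax] p1 ⊢ p1

Result: YES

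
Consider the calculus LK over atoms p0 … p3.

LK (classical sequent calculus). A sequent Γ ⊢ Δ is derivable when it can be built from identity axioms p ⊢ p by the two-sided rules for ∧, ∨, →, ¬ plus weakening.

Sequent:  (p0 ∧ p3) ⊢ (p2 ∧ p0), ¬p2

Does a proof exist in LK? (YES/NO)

Proof tree:
[¬R] (p0 ∧ p3) ⊢ (p2 ∧ p0), ¬p2
  [∧R] p2, (p0 ∧ p3) ⊢ (p2 ∧ p0)
    [Ax] p2 ⊢ p2
    [∧L] (p0 ∧ p3) ⊢ p0
      [WL] p0, p3 ⊢ p0
        [Ax] p0 ⊢ p0

Result: YES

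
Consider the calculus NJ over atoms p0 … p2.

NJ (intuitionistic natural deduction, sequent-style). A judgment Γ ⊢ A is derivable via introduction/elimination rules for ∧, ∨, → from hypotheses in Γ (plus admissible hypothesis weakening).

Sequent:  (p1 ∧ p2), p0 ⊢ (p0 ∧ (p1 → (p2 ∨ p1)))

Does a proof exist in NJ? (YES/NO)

Derivation (root first):
[∧I] (p1 ∧ p2), p0 ⊢ (p0 ∧ (p1 → (p2 ∨ p1)))
  [Wk] p0, (p1 ∧ p2) ⊢ p0
    [Ax] p0 ⊢ p0
  [→I]  ⊢ (p1 → (p2 ∨ p1))
    [∨I₂] p1 ⊢ (p2 ∨ p1)
      [Ax] p1 ⊢ p1

Result: YES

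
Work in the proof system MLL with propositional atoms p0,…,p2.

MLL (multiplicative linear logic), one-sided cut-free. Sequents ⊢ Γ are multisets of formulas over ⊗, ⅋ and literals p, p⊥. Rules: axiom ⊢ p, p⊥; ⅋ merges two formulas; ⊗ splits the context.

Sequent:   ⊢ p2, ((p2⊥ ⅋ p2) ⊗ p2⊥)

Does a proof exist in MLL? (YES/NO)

Proof tree:
[⊗]  ⊢ p2, ((p2⊥ ⅋ p2) ⊗ p2⊥)
  [⅋]  ⊢ (p2⊥ ⅋ p2)
    [Ax]  ⊢ p2, p2⊥
  [Ax]  ⊢ p2, p2⊥

Result: YES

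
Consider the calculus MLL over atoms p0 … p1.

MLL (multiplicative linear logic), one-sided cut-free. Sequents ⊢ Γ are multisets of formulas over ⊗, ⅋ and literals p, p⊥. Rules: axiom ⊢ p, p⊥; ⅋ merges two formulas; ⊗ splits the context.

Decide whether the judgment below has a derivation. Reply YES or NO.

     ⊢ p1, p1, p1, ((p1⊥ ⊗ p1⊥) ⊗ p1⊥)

Derivation trace:
[⊗]  ⊢ p1, p1, p1, ((p1⊥ ⊗ p1⊥) ⊗ p1⊥)
  [⊗]  ⊢ p1, p1, (p1⊥ ⊗ p1⊥)
    [Ax]  ⊢ p1, p1⊥
    [Ax]  ⊢ p1, p1⊥
  [Ax]  ⊢ p1, p1⊥

Result: YES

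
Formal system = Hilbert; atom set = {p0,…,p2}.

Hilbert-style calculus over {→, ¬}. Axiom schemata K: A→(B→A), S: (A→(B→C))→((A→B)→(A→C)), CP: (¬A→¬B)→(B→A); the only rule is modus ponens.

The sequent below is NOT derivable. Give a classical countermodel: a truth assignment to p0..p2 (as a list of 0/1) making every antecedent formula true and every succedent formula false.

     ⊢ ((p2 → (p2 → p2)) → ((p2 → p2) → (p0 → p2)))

Search for a countermodel by truth-table:
  v=000: Γ:[] Δ:[((p2 → (p2 → p2)) → ((p2 → p2) → (p0 → p2)))=T] refutes=False
  v=001: Γ:[] Δ:[((p2 → (p2 → p2)) → ((p2 → p2) → (p0 → p2)))=T] refutes=False
  v=010: Γ:[] Δ:[((p2 → (p2 → p2)) → ((p2 → p2) → (p0 → p2)))=T] refutes=False
  v=011: Γ:[] Δ:[((p2 → (p2 → p2)) → ((p2 → p2) → (p0 → p2)))=T] refutes=False
  v=100: Γ:[] Δ:[((p2 → (p2 → p2)) → ((p2 → p2) → (p0 → p2)))=F] refutes=True  ← countermodel

Result: [1, 0, 0]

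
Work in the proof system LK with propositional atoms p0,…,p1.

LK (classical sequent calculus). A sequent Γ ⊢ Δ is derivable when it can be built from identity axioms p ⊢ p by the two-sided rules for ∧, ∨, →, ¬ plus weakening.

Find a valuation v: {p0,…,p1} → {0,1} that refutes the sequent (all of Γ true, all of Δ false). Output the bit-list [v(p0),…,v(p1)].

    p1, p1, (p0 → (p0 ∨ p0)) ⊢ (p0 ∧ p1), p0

Truth-table refutation:
  v=00: Γ:[p1=F, p1=F, (p0 → (p0 ∨ p0))=T] Δ:[(p0 ∧ p1)=F, p0=F] refutes=False
  v=01: Γ:[p1=T, p1=T, (p0 → (p0 ∨ p0))=T] Δ:[(p0 ∧ p1)=F, p0=F] refutes=True  ← countermodel

Result: [0, 1]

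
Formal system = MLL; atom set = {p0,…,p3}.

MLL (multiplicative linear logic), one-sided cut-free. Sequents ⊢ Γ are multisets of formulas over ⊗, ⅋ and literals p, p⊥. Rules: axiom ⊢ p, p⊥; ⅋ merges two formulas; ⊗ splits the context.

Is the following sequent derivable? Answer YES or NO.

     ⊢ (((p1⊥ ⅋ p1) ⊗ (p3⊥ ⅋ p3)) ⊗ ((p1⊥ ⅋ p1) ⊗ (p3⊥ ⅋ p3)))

Derivation (root first):
[⊗]  ⊢ (((p1⊥ ⅋ p1) ⊗ (p3⊥ ⅋ p3)) ⊗ ((p1⊥ ⅋ p1) ⊗ (p3⊥ ⅋ p3)))
  [⊗]  ⊢ ((p1⊥ ⅋ p1) ⊗ (p3⊥ ⅋ p3))
    [⅋]  ⊢ (p1⊥ ⅋ p1)
      [Ax]  ⊢ p1, p1⊥
    [⅋]  ⊢ (p3⊥ ⅋ p3)
      [Ax]  ⊢ p3, p3⊥
  [⊗]  ⊢ ((p1⊥ ⅋ p1) ⊗ (p3⊥ ⅋ p3))
    [⅋]  ⊢ (p1⊥ ⅋ p1)
      [Ax]  ⊢ p1, p1⊥
    [⅋]  ⊢ (p3⊥ ⅋ p3)
      [Ax]  ⊢ p3, p3⊥

Result: YES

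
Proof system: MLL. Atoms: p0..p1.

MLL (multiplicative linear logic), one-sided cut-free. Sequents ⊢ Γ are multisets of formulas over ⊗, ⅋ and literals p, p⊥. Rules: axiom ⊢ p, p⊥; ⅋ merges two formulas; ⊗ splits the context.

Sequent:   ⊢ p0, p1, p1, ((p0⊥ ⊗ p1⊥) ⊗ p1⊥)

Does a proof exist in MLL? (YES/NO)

Proof tree:
[⊗]  ⊢ p0, p1, p1, ((p0⊥ ⊗ p1⊥) ⊗ p1⊥)
  [⊗]  ⊢ p0, p1, (p0⊥ ⊗ p1⊥)
    [Ax]  ⊢ p0, p0⊥
    [Ax]  ⊢ p1, p1⊥
  [Ax]  ⊢ p1, p1⊥

Result: YES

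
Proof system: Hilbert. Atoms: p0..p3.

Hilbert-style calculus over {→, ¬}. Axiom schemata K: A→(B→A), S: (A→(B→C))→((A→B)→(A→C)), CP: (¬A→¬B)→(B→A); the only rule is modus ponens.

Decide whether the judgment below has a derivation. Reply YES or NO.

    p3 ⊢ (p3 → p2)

Enumerate valuations to refute Γ ⊢ Δ:
  v=0000: Γ:[p3=F] Δ:[(p3 → p2)=T] refutes=False
  v=0001: Γ:[p3=T] Δ:[(p3 → p2)=F] refutes=True  ← countermodel

Result: NO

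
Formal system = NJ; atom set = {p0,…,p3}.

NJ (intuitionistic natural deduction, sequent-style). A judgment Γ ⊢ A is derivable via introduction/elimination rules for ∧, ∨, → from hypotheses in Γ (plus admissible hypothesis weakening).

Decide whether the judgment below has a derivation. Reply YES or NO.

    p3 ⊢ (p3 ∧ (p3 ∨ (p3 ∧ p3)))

Proof tree:
[∧I] p3 ⊢ (p3 ∧ (p3 ∨ (p3 ∧ p3)))
  [Ax] p3 ⊢ p3
  [∨I₂] p3 ⊢ (p3 ∨ (p3 ∧ p3))
    [∧I] p3 ⊢ (p3 ∧ p3)
      [Ax] p3 ⊢ p3
      [Ax] p3 ⊢ p3

Result: YES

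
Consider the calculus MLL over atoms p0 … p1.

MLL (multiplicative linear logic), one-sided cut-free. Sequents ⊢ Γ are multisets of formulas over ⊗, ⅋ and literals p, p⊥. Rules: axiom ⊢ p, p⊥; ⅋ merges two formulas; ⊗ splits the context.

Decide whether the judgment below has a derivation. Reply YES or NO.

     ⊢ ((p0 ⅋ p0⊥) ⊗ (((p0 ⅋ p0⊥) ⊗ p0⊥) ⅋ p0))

Derivation trace:
[⊗]  ⊢ ((p0 ⅋ p0⊥) ⊗ (((p0 ⅋ p0⊥) ⊗ p0⊥) ⅋ p0))
  [⅋]  ⊢ (p0 ⅋ p0⊥)
    [Ax]  ⊢ p0, p0⊥
  [⅋]  ⊢ (((p0 ⅋ p0⊥) ⊗ p0⊥) ⅋ p0)
    [⊗]  ⊢ p0, ((p0 ⅋ p0⊥) ⊗ p0⊥)
      [⅋]  ⊢ (p0 ⅋ p0⊥)
        [Ax]  ⊢ p0, p0⊥
      [Ax]  ⊢ p0, p0⊥

Result: YES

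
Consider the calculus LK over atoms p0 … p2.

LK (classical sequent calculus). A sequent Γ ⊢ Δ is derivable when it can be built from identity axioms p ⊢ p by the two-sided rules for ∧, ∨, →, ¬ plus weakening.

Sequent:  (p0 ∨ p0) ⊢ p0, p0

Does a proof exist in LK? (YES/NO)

Derivation trace:
[WR] (p0 ∨ p0) ⊢ p0, p0
  [∨L] (p0 ∨ p0) ⊢ p0
    [Ax] p0 ⊢ p0
    [Ax] p0 ⊢ p0

Result: YES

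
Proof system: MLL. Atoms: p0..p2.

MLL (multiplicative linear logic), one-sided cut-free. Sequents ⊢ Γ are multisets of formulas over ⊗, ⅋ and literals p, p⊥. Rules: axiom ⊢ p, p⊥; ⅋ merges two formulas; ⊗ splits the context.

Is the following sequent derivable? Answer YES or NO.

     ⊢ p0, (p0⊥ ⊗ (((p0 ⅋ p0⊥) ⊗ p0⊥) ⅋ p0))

Derivation (root first):
[⊗]  ⊢ p0, (p0⊥ ⊗ (((p0 ⅋ p0⊥) ⊗ p0⊥) ⅋ p0))
  [Ax]  ⊢ p0, p0⊥
  [⅋]  ⊢ (((p0 ⅋ p0⊥) ⊗ p0⊥) ⅋ p0)
    [⊗]  ⊢ p0, ((p0 ⅋ p0⊥) ⊗ p0⊥)
      [⅋]  ⊢ (p0 ⅋ p0⊥)
        [Ax]  ⊢ p0, p0⊥
      [Ax]  ⊢ p0, p0⊥

Result: YES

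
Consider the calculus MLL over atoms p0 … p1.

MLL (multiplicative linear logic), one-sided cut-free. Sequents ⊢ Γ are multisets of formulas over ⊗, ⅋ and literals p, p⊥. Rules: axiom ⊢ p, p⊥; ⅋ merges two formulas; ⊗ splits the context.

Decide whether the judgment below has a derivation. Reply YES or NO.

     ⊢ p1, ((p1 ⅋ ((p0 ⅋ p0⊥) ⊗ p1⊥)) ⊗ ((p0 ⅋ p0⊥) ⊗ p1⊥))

Proof tree:
[⊗]  ⊢ p1, ((p1 ⅋ ((p0 ⅋ p0⊥) ⊗ p1⊥)) ⊗ ((p0 ⅋ p0⊥) ⊗ p1⊥))
  [⅋]  ⊢ (p1 ⅋ ((p0 ⅋ p0⊥) ⊗ p1⊥))
    [⊗]  ⊢ p1, ((p0 ⅋ p0⊥) ⊗ p1⊥)
      [⅋]  ⊢ (p0 ⅋ p0⊥)
        [Ax]  ⊢ p0, p0⊥
      [Ax]  ⊢ p1, p1⊥
  [⊗]  ⊢ p1, ((p0 ⅋ p0⊥) ⊗ p1⊥)
    [⅋]  ⊢ (p0 ⅋ p0⊥)
      [Ax]  ⊢ p0, p0⊥
    [Ax]  ⊢ p1, p1⊥

Result: YES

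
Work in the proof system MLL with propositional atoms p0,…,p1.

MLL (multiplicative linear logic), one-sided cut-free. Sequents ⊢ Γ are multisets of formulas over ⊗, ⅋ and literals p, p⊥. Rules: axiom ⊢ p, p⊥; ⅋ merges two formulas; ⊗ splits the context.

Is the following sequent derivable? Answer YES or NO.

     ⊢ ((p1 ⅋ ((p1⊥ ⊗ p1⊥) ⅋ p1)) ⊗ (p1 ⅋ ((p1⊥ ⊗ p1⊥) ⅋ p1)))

Derivation (root first):
[⊗]  ⊢ ((p1 ⅋ ((p1⊥ ⊗ p1⊥) ⅋ p1)) ⊗ (p1 ⅋ ((p1⊥ ⊗ p1⊥) ⅋ p1)))
  [⅋]  ⊢ (p1 ⅋ ((p1⊥ ⊗ p1⊥) ⅋ p1))
    [⅋]  ⊢ p1, ((p1⊥ ⊗ p1⊥) ⅋ p1)
      [⊗]  ⊢ p1, p1, (p1⊥ ⊗ p1⊥)
        [Ax]  ⊢ p1, p1⊥
        [Ax]  ⊢ p1, p1⊥
  [⅋]  ⊢ (p1 ⅋ ((p1⊥ ⊗ p1⊥) ⅋ p1))
    [⅋]  ⊢ p1, ((p1⊥ ⊗ p1⊥) ⅋ p1)
      [⊗]  ⊢ p1, p1, (p1⊥ ⊗ p1⊥)
        [Ax]  ⊢ p1, p1⊥
        [Ax]  ⊢ p1, p1⊥

Result: YES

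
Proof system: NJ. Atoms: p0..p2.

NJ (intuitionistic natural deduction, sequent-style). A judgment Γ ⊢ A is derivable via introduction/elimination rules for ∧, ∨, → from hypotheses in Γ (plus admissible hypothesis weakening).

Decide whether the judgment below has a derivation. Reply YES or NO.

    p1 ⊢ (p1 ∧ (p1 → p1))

Derivation trace:
[∧I] p1 ⊢ (p1 ∧ (p1 → p1))
  [Ax] p1 ⊢ p1
  [→I]  ⊢ (p1 → p1)
    [Ax] p1 ⊢ p1

Result: YES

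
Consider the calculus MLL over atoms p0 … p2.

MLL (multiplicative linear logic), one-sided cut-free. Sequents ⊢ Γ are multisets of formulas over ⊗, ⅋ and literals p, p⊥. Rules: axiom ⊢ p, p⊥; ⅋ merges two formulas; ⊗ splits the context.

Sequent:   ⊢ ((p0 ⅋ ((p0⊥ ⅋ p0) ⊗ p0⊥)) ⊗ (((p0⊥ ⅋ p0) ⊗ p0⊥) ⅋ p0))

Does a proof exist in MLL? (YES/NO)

Proof tree:
[⊗]  ⊢ ((p0 ⅋ ((p0⊥ ⅋ p0) ⊗ p0⊥)) ⊗ (((p0⊥ ⅋ p0) ⊗ p0⊥) ⅋ p0))
  [⅋]  ⊢ (p0 ⅋ ((p0⊥ ⅋ p0) ⊗ p0⊥))
    [⊗]  ⊢ p0, ((p0⊥ ⅋ p0) ⊗ p0⊥)
      [⅋]  ⊢ (p0⊥ ⅋ p0)
        [Ax]  ⊢ p0, p0⊥
      [Ax]  ⊢ p0, p0⊥
  [⅋]  ⊢ (((p0⊥ ⅋ p0) ⊗ p0⊥) ⅋ p0)
    [⊗]  ⊢ p0, ((p0⊥ ⅋ p0) ⊗ p0⊥)
      [⅋]  ⊢ (p0⊥ ⅋ p0)
        [Ax]  ⊢ p0, p0⊥
      [Ax]  ⊢ p0, p0⊥

Result: YES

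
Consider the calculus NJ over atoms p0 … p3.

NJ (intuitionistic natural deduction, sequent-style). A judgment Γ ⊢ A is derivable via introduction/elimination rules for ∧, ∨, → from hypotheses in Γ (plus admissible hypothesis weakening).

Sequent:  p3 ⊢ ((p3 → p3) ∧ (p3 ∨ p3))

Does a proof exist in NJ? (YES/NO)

Derivation trace:
[∧I] p3 ⊢ ((p3 → p3) ∧ (p3 ∨ p3))
  [→I]  ⊢ (p3 → p3)
    [Ax] p3 ⊢ p3
  [∨I₁] p3 ⊢ (p3 ∨ p3)
    [Ax] p3 ⊢ p3

Result: YES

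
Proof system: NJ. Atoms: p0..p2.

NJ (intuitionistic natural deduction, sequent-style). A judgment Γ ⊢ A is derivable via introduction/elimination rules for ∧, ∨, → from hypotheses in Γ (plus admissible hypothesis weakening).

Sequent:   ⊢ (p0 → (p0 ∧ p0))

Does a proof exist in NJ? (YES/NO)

Derivation (root first):
[→I]  ⊢ (p0 → (p0 ∧ p0))
  [∧I] p0 ⊢ (p0 ∧ p0)
    [Ax] p0 ⊢ p0
    [Ax] p0 ⊢ p0

Result: YES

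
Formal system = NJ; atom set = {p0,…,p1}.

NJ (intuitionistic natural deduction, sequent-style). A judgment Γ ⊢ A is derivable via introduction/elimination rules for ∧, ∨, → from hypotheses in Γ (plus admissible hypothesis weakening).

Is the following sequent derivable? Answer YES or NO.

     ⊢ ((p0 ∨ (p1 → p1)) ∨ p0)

Derivation trace:
[∨I₁]  ⊢ ((p0 ∨ (p1 → p1)) ∨ p0)
  [∨I₂]  ⊢ (p0 ∨ (p1 → p1))
    [→I]  ⊢ (p1 → p1)
      [Ax] p1 ⊢ p1

Result: YES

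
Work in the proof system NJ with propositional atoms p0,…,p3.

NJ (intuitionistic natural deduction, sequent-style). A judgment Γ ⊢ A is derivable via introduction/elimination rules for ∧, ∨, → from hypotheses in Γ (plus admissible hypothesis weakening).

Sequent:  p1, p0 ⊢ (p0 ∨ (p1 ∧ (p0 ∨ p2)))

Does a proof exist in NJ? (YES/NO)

Proof tree:
[∨I₂] p1, p0 ⊢ (p0 ∨ (p1 ∧ (p0 ∨ p2)))
  [∧I] p1, p0 ⊢ (p1 ∧ (p0 ∨ p2))
    [Ax] p1 ⊢ p1
    [∨I₁] p0 ⊢ (p0 ∨ p2)
      [Ax] p0 ⊢ p0

Result: YES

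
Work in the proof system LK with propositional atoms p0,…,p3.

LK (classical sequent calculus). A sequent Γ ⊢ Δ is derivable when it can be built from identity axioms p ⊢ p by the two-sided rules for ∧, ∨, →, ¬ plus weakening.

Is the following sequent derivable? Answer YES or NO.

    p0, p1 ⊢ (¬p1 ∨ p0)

Derivation trace:
[WL] p0, p1 ⊢ (¬p1 ∨ p0)
  [∨R] p0 ⊢ (¬p1 ∨ p0)
    [¬R] p0 ⊢ p0, ¬p1
      [WL] p0, p1 ⊢ p0
        [Ax] p0 ⊢ p0

Result: YES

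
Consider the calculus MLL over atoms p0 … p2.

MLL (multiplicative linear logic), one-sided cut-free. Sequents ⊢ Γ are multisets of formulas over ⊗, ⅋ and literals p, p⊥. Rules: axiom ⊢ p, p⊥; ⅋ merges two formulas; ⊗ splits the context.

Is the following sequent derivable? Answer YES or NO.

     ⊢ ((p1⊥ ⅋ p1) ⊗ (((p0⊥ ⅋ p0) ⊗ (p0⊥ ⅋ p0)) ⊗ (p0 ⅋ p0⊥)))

Derivation (root first):
[⊗]  ⊢ ((p1⊥ ⅋ p1) ⊗ (((p0⊥ ⅋ p0) ⊗ (p0⊥ ⅋ p0)) ⊗ (p0 ⅋ p0⊥)))
  [⅋]  ⊢ (p1⊥ ⅋ p1)
    [Ax]  ⊢ p1, p1⊥
  [⊗]  ⊢ (((p0⊥ ⅋ p0) ⊗ (p0⊥ ⅋ p0)) ⊗ (p0 ⅋ p0⊥))
    [⊗]  ⊢ ((p0⊥ ⅋ p0) ⊗ (p0⊥ ⅋ p0))
      [⅋]  ⊢ (p0⊥ ⅋ p0)
        [Ax]  ⊢ p0, p0⊥
      [⅋]  ⊢ (p0⊥ ⅋ p0)
        [Ax]  ⊢ p0, p0⊥
    [⅋]  ⊢ (p0 ⅋ p0⊥)
      [Ax]  ⊢ p0, p0⊥

Result: YES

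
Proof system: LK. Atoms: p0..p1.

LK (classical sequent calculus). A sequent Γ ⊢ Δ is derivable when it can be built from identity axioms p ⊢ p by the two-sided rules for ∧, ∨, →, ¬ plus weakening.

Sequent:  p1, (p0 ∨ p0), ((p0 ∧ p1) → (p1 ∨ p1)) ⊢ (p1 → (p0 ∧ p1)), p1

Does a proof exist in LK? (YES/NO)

Derivation (root first):
[→L] p1, (p0 ∨ p0), ((p0 ∧ p1) → (p1 ∨ p1)) ⊢ (p1 → (p0 ∧ p1)), p1
  [∨L] p1, (p0 ∨ p0) ⊢ (p1 → (p0 ∧ p1)), (p0 ∧ p1)
    [→R] p0 ⊢ (p1 → (p0 ∧ p1))
      [∧R] p1, p0 ⊢ (p0 ∧ p1)
        [Ax] p0 ⊢ p0
        [Ax] p1 ⊢ p1
    [∧R] p1, p0 ⊢ (p0 ∧ p1)
      [Ax] p0 ⊢ p0
      [Ax] p1 ⊢ p1
  [∨L] (p1 ∨ p1) ⊢ p1
    [Ax] p1 ⊢ p1
    [Ax] p1 ⊢ p1

Result: YES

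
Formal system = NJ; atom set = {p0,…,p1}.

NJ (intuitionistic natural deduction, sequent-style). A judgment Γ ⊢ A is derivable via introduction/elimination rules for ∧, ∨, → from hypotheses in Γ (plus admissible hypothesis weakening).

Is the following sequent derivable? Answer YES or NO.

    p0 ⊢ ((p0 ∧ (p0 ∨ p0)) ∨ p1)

Derivation (root first):
[∨I₁] p0 ⊢ ((p0 ∧ (p0 ∨ p0)) ∨ p1)
  [∧I] p0 ⊢ (p0 ∧ (p0 ∨ p0))
    [Ax] p0 ⊢ p0
    [∨I₁] p0 ⊢ (p0 ∨ p0)
      [Ax] p0 ⊢ p0

Result: YES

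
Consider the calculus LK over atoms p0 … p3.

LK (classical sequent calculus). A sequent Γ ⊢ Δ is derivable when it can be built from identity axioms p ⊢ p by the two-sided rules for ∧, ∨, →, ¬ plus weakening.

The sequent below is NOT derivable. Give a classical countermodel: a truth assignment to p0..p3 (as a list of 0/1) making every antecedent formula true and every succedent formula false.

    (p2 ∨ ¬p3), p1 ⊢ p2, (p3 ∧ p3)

Enumerate valuations to refute Γ ⊢ Δ:
  v=0000: Γ:[(p2 ∨ ¬p3)=T, p1=F] Δ:[p2=F, (p3 ∧ p3)=F] refutes=False
  v=0001: Γ:[(p2 ∨ ¬p3)=F, p1=F] Δ:[p2=F, (p3 ∧ p3)=T] refutes=False
  v=0010: Γ:[(p2 ∨ ¬p3)=T, p1=F] Δ:[p2=T, (p3 ∧ p3)=F] refutes=False
  v=0011: Γ:[(p2 ∨ ¬p3)=T, p1=F] Δ:[p2=T, (p3 ∧ p3)=T] refutes=False
  v=0100: Γ:[(p2 ∨ ¬p3)=T, p1=T] Δ:[p2=F, (p3 ∧ p3)=F] refutes=True  ← countermodel

Result: [0, 1, 0, 0]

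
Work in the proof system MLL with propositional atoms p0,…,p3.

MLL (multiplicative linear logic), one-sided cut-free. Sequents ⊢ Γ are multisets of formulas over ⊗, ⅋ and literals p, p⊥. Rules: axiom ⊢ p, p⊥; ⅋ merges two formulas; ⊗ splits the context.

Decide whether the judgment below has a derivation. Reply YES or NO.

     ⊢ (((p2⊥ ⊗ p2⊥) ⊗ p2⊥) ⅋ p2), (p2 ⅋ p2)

Proof tree:
[⅋]  ⊢ (((p2⊥ ⊗ p2⊥) ⊗ p2⊥) ⅋ p2), (p2 ⅋ p2)
  [⅋]  ⊢ p2, p2, (((p2⊥ ⊗ p2⊥) ⊗ p2⊥) ⅋ p2)
    [⊗]  ⊢ p2, p2, p2, ((p2⊥ ⊗ p2⊥) ⊗ p2⊥)
      [⊗]  ⊢ p2, p2, (p2⊥ ⊗ p2⊥)
        [Ax]  ⊢ p2, p2⊥
        [Ax]  ⊢ p2, p2⊥
      [Ax]  ⊢ p2, p2⊥

Result: YES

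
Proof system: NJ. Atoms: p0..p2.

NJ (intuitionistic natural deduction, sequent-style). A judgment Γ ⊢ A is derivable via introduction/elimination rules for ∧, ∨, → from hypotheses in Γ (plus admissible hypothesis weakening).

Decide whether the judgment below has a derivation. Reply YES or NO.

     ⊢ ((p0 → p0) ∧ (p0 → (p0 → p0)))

Derivation (root first):
[∧I]  ⊢ ((p0 → p0) ∧ (p0 → (p0 → p0)))
  [→I]  ⊢ (p0 → p0)
    [Ax] p0 ⊢ p0
  [→I]  ⊢ (p0 → (p0 → p0))
    [Wk] p0 ⊢ (p0 → p0)
      [→I]  ⊢ (p0 → p0)
        [Ax] p0 ⊢ p0

Result: YES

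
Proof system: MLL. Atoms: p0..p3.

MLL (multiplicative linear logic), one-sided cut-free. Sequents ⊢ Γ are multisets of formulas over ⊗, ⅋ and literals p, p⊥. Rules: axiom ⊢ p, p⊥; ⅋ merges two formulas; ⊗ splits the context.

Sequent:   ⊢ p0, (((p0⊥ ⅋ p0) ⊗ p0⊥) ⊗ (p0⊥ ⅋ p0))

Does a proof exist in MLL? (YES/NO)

Derivation trace:
[⊗]  ⊢ p0, (((p0⊥ ⅋ p0) ⊗ p0⊥) ⊗ (p0⊥ ⅋ p0))
  [⊗]  ⊢ p0, ((p0⊥ ⅋ p0) ⊗ p0⊥)
    [⅋]  ⊢ (p0⊥ ⅋ p0)
      [Ax]  ⊢ p0, p0⊥
    [Ax]  ⊢ p0, p0⊥
  [⅋]  ⊢ (p0⊥ ⅋ p0)
    [Ax]  ⊢ p0, p0⊥

Result: YES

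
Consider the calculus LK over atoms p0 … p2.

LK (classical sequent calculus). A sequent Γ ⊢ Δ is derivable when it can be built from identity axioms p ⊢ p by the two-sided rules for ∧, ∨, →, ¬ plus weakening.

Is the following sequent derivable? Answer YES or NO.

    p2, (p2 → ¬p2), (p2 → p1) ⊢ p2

Proof tree:
[→L] p2, (p2 → ¬p2), (p2 → p1) ⊢ p2
  [WR] p2 ⊢ p2, p2
    [Ax] p2 ⊢ p2
  [WL] p2, (p2 → ¬p2), p1 ⊢ 
    [→L] p2, (p2 → ¬p2) ⊢ 
      [Ax] p2 ⊢ p2
      [¬L] p2, ¬p2 ⊢ 
        [Ax] p2 ⊢ p2

Result: YES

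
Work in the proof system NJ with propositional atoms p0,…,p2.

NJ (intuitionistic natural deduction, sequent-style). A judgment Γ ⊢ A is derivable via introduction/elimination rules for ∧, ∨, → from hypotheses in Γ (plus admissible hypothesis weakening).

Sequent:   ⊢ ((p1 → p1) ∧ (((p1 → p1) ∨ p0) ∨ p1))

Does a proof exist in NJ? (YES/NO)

Derivation trace:
[∧I]  ⊢ ((p1 → p1) ∧ (((p1 → p1) ∨ p0) ∨ p1))
  [→I]  ⊢ (p1 → p1)
    [Ax] p1 ⊢ p1
  [∨I₁]  ⊢ (((p1 → p1) ∨ p0) ∨ p1)
    [∨I₁]  ⊢ ((p1 → p1) ∨ p0)
      [→I]  ⊢ (p1 → p1)
        [Ax] p1 ⊢ p1

Result: YES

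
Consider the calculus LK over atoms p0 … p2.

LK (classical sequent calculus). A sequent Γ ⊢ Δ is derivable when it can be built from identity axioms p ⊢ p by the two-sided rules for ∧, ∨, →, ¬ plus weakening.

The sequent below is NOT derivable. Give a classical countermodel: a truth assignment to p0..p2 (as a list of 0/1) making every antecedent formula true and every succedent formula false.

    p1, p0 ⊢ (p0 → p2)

Enumerate valuations to refute Γ ⊢ Δ:
  v=000: Γ:[p1=F, p0=F] Δ:[(p0 → p2)=T] refutes=False
  v=001: Γ:[p1=F, p0=F] Δ:[(p0 → p2)=T] refutes=False
  v=010: Γ:[p1=T, p0=F] Δ:[(p0 → p2)=T] refutes=False
  v=011: Γ:[p1=T, p0=F] Δ:[(p0 → p2)=T] refutes=False
  v=100: Γ:[p1=F, p0=T] Δ:[(p0 → p2)=F] refutes=False
  v=101: Γ:[p1=F, p0=T] Δ:[(p0 → p2)=T] refutes=False
  v=110: Γ:[p1=T, p0=T] Δ:[(p0 → p2)=F] refutes=True  ← countermodel

Result: [1, 1, 0]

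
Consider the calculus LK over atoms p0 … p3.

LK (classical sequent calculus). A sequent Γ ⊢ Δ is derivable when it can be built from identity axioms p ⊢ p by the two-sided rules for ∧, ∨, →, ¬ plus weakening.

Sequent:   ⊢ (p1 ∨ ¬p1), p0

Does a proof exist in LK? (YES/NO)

Derivation (root first):
[WR]  ⊢ (p1 ∨ ¬p1), p0
  [∨R]  ⊢ (p1 ∨ ¬p1)
    [¬R]  ⊢ p1, ¬p1
      [Ax] p1 ⊢ p1

Result: YES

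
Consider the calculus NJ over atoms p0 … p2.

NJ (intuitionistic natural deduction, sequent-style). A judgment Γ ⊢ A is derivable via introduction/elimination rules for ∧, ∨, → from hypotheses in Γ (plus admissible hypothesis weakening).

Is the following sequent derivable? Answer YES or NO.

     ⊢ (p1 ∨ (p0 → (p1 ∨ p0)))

Proof tree:
[∨I₂]  ⊢ (p1 ∨ (p0 → (p1 ∨ p0)))
  [→I]  ⊢ (p0 → (p1 ∨ p0))
    [∨I₂] p0 ⊢ (p1 ∨ p0)
      [Ax] p0 ⊢ p0

Result: YES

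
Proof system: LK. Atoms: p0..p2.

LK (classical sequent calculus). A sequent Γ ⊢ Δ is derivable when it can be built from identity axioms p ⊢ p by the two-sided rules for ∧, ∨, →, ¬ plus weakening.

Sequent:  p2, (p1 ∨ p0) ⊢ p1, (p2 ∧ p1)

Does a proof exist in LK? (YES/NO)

Enumerate valuations to refute Γ ⊢ Δ:
  v=000: Γ:[p2=F, (p1 ∨ p0)=F] Δ:[p1=F, (p2 ∧ p1)=F] refutes=False
  v=001: Γ:[p2=T, (p1 ∨ p0)=F] Δ:[p1=F, (p2 ∧ p1)=F] refutes=False
  v=010: Γ:[p2=F, (p1 ∨ p0)=T] Δ:[p1=T, (p2 ∧ p1)=F] refutes=False
  v=011: Γ:[p2=T, (p1 ∨ p0)=T] Δ:[p1=T, (p2 ∧ p1)=T] refutes=False
  v=100: Γ:[p2=F, (p1 ∨ p0)=T] Δ:[p1=F, (p2 ∧ p1)=F] refutes=False
  v=101: Γ:[p2=T, (p1 ∨ p0)=T] Δ:[p1=F, (p2 ∧ p1)=F] refutes=True  ← countermodel

Result: NO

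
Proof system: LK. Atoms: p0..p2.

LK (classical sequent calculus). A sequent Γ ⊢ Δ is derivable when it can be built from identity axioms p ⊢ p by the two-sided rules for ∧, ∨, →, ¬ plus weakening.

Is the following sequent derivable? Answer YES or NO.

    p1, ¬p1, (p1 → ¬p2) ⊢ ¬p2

Proof tree:
[→L] p1, ¬p1, (p1 → ¬p2) ⊢ ¬p2
  [¬L] p1, ¬p1 ⊢ p1
    [WR] p1 ⊢ p1, p1
      [Ax] p1 ⊢ p1
  [¬R] ¬p2 ⊢ ¬p2
    [¬L] p2, ¬p2 ⊢ 
      [Ax] p2 ⊢ p2

Result: YES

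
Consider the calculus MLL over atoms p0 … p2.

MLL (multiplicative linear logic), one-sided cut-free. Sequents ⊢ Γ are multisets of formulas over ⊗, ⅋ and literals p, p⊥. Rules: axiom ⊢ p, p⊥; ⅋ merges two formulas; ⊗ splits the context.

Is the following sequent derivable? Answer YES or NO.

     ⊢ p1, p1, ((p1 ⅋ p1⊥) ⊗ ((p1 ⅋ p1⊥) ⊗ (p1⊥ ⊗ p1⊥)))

Derivation (root first):
[⊗]  ⊢ p1, p1, ((p1 ⅋ p1⊥) ⊗ ((p1 ⅋ p1⊥) ⊗ (p1⊥ ⊗ p1⊥)))
  [⅋]  ⊢ (p1 ⅋ p1⊥)
    [Ax]  ⊢ p1, p1⊥
  [⊗]  ⊢ p1, p1, ((p1 ⅋ p1⊥) ⊗ (p1⊥ ⊗ p1⊥))
    [⅋]  ⊢ (p1 ⅋ p1⊥)
      [Ax]  ⊢ p1, p1⊥
    [⊗]  ⊢ p1, p1, (p1⊥ ⊗ p1⊥)
      [Ax]  ⊢ p1, p1⊥
      [Ax]  ⊢ p1, p1⊥

Result: YES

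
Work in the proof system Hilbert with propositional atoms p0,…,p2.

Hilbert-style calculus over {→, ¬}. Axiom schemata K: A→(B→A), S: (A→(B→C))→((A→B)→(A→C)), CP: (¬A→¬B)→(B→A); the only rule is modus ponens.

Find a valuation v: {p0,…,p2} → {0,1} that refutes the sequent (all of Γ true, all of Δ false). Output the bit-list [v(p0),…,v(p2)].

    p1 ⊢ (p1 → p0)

Search for a countermodel by truth-table:
  v=000: Γ:[p1=F] Δ:[(p1 → p0)=T] refutes=False
  v=001: Γ:[p1=F] Δ:[(p1 → p0)=T] refutes=False
  v=010: Γ:[p1=T] Δ:[(p1 → p0)=F] refutes=True  ← countermodel

Result: [0, 1, 0]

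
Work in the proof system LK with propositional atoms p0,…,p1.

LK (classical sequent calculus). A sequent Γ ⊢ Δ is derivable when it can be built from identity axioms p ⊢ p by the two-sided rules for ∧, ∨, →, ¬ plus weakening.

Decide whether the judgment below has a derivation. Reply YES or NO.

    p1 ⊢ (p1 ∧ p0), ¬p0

Derivation (root first):
[¬R] p1 ⊢ (p1 ∧ p0), ¬p0
  [∧R] p1, p0 ⊢ (p1 ∧ p0)
    [Ax] p1 ⊢ p1
    [Ax] p0 ⊢ p0

Result: YES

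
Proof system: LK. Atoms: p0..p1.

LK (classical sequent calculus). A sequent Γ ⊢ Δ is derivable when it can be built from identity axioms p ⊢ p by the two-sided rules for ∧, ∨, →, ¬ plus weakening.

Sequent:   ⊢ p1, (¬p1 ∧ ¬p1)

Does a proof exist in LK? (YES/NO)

Derivation trace:
[∧R]  ⊢ p1, (¬p1 ∧ ¬p1)
  [¬R]  ⊢ p1, ¬p1
    [Ax] p1 ⊢ p1
  [¬R]  ⊢ p1, ¬p1
    [Ax] p1 ⊢ p1

Result: YES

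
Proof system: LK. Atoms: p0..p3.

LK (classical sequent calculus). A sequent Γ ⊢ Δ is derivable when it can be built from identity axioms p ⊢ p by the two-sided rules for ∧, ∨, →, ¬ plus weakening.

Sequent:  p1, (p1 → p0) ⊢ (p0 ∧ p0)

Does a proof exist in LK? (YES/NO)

Derivation (root first):
[→L] p1, (p1 → p0) ⊢ (p0 ∧ p0)
  [Ax] p1 ⊢ p1
  [∧R] p0 ⊢ (p0 ∧ p0)
    [Ax] p0 ⊢ p0
    [Ax] p0 ⊢ p0

Result: YES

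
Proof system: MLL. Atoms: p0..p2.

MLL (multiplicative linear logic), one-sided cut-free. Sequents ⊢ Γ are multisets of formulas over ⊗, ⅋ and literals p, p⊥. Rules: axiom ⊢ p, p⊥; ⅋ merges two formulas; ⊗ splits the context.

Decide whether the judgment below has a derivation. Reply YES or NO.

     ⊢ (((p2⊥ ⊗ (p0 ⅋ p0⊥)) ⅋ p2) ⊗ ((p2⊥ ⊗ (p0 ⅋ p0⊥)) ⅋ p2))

Proof tree:
[⊗]  ⊢ (((p2⊥ ⊗ (p0 ⅋ p0⊥)) ⅋ p2) ⊗ ((p2⊥ ⊗ (p0 ⅋ p0⊥)) ⅋ p2))
  [⅋]  ⊢ ((p2⊥ ⊗ (p0 ⅋ p0⊥)) ⅋ p2)
    [⊗]  ⊢ p2, (p2⊥ ⊗ (p0 ⅋ p0⊥))
      [Ax]  ⊢ p2, p2⊥
      [⅋]  ⊢ (p0 ⅋ p0⊥)
        [Ax]  ⊢ p0, p0⊥
  [⅋]  ⊢ ((p2⊥ ⊗ (p0 ⅋ p0⊥)) ⅋ p2)
    [⊗]  ⊢ p2, (p2⊥ ⊗ (p0 ⅋ p0⊥))
      [Ax]  ⊢ p2, p2⊥
      [⅋]  ⊢ (p0 ⅋ p0⊥)
        [Ax]  ⊢ p0, p0⊥

Result: YES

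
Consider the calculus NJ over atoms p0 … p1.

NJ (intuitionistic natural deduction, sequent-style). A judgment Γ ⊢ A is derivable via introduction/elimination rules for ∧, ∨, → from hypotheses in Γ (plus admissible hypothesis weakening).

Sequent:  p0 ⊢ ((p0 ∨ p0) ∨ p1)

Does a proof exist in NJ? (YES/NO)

Derivation (root first):
[∨I₁] p0 ⊢ ((p0 ∨ p0) ∨ p1)
  [∨I₂] p0 ⊢ (p0 ∨ p0)
    [Ax] p0 ⊢ p0

Result: YES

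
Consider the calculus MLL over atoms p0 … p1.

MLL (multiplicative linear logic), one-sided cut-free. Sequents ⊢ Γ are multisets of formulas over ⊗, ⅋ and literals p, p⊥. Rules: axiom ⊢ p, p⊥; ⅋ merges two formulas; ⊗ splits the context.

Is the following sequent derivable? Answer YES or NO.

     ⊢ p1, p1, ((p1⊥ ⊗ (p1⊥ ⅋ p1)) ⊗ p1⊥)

Proof tree:
[⊗]  ⊢ p1, p1, ((p1⊥ ⊗ (p1⊥ ⅋ p1)) ⊗ p1⊥)
  [⊗]  ⊢ p1, (p1⊥ ⊗ (p1⊥ ⅋ p1))
    [Ax]  ⊢ p1, p1⊥
    [⅋]  ⊢ (p1⊥ ⅋ p1)
      [Ax]  ⊢ p1, p1⊥
  [Ax]  ⊢ p1, p1⊥

Result: YES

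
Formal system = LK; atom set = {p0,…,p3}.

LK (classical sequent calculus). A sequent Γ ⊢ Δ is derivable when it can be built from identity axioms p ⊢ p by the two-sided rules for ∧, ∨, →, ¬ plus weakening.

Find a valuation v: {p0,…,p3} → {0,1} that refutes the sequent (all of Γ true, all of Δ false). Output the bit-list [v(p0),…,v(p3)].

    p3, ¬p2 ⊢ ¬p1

Truth-table refutation:
  v=0000: Γ:[p3=F, ¬p2=T] Δ:[¬p1=T] refutes=False
  v=0001: Γ:[p3=T, ¬p2=T] Δ:[¬p1=T] refutes=False
  v=0010: Γ:[p3=F, ¬p2=F] Δ:[¬p1=T] refutes=False
  v=0011: Γ:[p3=T, ¬p2=F] Δ:[¬p1=T] refutes=False
  v=0100: Γ:[p3=F, ¬p2=T] Δ:[¬p1=F] refutes=False
  v=0101: Γ:[p3=T, ¬p2=T] Δ:[¬p1=F] refutes=True  ← countermodel

Result: [0, 1, 0, 1]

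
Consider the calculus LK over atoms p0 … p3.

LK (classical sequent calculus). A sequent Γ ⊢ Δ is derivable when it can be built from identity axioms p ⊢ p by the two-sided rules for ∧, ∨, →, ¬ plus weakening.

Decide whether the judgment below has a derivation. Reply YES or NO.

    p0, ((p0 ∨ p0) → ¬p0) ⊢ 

Derivation (root first):
[→L] p0, ((p0 ∨ p0) → ¬p0) ⊢ 
  [∨R] p0 ⊢ (p0 ∨ p0)
    [WR] p0 ⊢ p0, p0
      [Ax] p0 ⊢ p0
  [¬L] p0, ¬p0 ⊢ 
    [Ax] p0 ⊢ p0

Result: YES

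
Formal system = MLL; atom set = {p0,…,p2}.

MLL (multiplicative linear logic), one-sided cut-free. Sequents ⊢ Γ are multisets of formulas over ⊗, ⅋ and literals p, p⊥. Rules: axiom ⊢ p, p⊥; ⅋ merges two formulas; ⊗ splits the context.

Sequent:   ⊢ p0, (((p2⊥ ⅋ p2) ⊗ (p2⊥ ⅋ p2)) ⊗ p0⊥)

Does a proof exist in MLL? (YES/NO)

Proof tree:
[⊗]  ⊢ p0, (((p2⊥ ⅋ p2) ⊗ (p2⊥ ⅋ p2)) ⊗ p0⊥)
  [⊗]  ⊢ ((p2⊥ ⅋ p2) ⊗ (p2⊥ ⅋ p2))
    [⅋]  ⊢ (p2⊥ ⅋ p2)
      [Ax]  ⊢ p2, p2⊥
    [⅋]  ⊢ (p2⊥ ⅋ p2)
      [Ax]  ⊢ p2, p2⊥
  [Ax]  ⊢ p0, p0⊥

Result: YES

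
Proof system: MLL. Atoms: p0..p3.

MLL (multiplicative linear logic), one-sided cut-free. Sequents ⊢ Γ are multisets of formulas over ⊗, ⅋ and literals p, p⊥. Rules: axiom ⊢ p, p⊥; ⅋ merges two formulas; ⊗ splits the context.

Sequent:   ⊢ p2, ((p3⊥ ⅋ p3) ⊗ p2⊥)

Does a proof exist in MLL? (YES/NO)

Proof tree:
[⊗]  ⊢ p2, ((p3⊥ ⅋ p3) ⊗ p2⊥)
  [⅋]  ⊢ (p3⊥ ⅋ p3)
    [Ax]  ⊢ p3, p3⊥
  [Ax]  ⊢ p2, p2⊥

Result: YES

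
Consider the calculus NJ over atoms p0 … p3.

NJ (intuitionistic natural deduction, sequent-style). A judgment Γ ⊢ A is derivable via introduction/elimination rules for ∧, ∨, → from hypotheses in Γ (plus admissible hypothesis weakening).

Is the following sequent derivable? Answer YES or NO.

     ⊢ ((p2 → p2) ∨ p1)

Derivation (root first):
[∨I₁]  ⊢ ((p2 → p2) ∨ p1)
  [→I]  ⊢ (p2 → p2)
    [Ax] p2 ⊢ p2

Result: YES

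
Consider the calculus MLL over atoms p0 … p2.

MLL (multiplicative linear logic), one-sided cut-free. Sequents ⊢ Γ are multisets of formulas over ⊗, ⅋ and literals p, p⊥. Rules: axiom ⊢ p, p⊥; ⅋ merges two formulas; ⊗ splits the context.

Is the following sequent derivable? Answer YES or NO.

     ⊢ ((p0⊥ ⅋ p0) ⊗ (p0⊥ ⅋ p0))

Derivation trace:
[⊗]  ⊢ ((p0⊥ ⅋ p0) ⊗ (p0⊥ ⅋ p0))
  [⅋]  ⊢ (p0⊥ ⅋ p0)
    [Ax]  ⊢ p0, p0⊥
  [⅋]  ⊢ (p0⊥ ⅋ p0)
    [Ax]  ⊢ p0, p0⊥

Result: YES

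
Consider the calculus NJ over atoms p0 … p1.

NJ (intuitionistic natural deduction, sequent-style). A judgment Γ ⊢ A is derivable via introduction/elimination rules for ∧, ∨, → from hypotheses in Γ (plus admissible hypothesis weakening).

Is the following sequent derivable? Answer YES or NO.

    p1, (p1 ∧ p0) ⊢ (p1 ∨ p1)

Proof tree:
[Wk] p1, (p1 ∧ p0) ⊢ (p1 ∨ p1)
  [∨I₂] p1 ⊢ (p1 ∨ p1)
    [Ax] p1 ⊢ p1

Result: YES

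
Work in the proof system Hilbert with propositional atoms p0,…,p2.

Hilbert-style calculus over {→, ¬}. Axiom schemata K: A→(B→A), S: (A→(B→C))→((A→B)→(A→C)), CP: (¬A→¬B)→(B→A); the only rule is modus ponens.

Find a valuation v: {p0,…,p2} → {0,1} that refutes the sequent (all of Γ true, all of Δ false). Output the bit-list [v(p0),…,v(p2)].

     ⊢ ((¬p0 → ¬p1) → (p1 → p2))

Enumerate valuations to refute Γ ⊢ Δ:
  v=000: Γ:[] Δ:[((¬p0 → ¬p1) → (p1 → p2))=T] refutes=False
  v=001: Γ:[] Δ:[((¬p0 → ¬p1) → (p1 → p2))=T] refutes=False
  v=010: Γ:[] Δ:[((¬p0 → ¬p1) → (p1 → p2))=T] refutes=False
  v=011: Γ:[] Δ:[((¬p0 → ¬p1) → (p1 → p2))=T] refutes=False
  v=100: Γ:[] Δ:[((¬p0 → ¬p1) → (p1 → p2))=T] refutes=False
  v=101: Γ:[] Δ:[((¬p0 → ¬p1) → (p1 → p2))=T] refutes=False
  v=110: Γ:[] Δ:[((¬p0 → ¬p1) → (p1 → p2))=F] refutes=True  ← countermodel

Result: [1, 1, 0]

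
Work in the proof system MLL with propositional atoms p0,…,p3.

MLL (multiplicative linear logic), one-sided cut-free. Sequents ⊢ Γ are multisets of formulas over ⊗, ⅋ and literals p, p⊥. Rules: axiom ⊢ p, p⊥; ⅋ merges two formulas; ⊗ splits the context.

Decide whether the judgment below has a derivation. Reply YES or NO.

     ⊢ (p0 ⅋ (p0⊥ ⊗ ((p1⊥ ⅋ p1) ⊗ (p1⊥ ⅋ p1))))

Proof tree:
[⅋]  ⊢ (p0 ⅋ (p0⊥ ⊗ ((p1⊥ ⅋ p1) ⊗ (p1⊥ ⅋ p1))))
  [⊗]  ⊢ p0, (p0⊥ ⊗ ((p1⊥ ⅋ p1) ⊗ (p1⊥ ⅋ p1)))
    [Ax]  ⊢ p0, p0⊥
    [⊗]  ⊢ ((p1⊥ ⅋ p1) ⊗ (p1⊥ ⅋ p1))
      [⅋]  ⊢ (p1⊥ ⅋ p1)
        [Ax]  ⊢ p1, p1⊥
      [⅋]  ⊢ (p1⊥ ⅋ p1)
        [Ax]  ⊢ p1, p1⊥

Result: YES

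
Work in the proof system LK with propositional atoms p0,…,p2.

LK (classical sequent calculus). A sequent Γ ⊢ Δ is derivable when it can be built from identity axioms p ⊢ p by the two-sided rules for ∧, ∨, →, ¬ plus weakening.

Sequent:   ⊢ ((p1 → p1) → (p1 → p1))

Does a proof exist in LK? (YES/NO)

Derivation (root first):
[→R]  ⊢ ((p1 → p1) → (p1 → p1))
  [→R] (p1 → p1) ⊢ (p1 → p1)
    [→L] p1, (p1 → p1) ⊢ p1
      [Ax] p1 ⊢ p1
      [Ax] p1 ⊢ p1

Result: YES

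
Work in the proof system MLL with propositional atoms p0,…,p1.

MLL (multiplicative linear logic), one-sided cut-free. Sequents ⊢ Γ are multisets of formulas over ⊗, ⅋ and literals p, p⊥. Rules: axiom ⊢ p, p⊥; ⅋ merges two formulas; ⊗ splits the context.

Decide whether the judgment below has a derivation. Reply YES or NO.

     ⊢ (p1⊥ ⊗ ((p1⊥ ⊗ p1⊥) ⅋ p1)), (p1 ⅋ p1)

Derivation trace:
[⅋]  ⊢ (p1⊥ ⊗ ((p1⊥ ⊗ p1⊥) ⅋ p1)), (p1 ⅋ p1)
  [⊗]  ⊢ p1, p1, (p1⊥ ⊗ ((p1⊥ ⊗ p1⊥) ⅋ p1))
    [Ax]  ⊢ p1, p1⊥
    [⅋]  ⊢ p1, ((p1⊥ ⊗ p1⊥) ⅋ p1)
      [⊗]  ⊢ p1, p1, (p1⊥ ⊗ p1⊥)
        [Ax]  ⊢ p1, p1⊥
        [Ax]  ⊢ p1, p1⊥

Result: YES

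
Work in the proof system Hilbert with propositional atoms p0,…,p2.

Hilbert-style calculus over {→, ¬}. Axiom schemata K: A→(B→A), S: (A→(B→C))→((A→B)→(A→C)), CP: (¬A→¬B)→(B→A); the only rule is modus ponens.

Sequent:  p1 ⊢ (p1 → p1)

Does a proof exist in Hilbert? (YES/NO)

Derivation trace:
[MP] p1 ⊢ (p1 → p1)
  [K]  ⊢ (p1 → (p1 → p1))
  [MP] p1 ⊢ p1
    [MP] p1 ⊢ (p1 → p1)
      [K]  ⊢ (p1 → (p1 → p1))
      [Hyp] p1 ⊢ p1
    [Hyp] p1 ⊢ p1

Result: YES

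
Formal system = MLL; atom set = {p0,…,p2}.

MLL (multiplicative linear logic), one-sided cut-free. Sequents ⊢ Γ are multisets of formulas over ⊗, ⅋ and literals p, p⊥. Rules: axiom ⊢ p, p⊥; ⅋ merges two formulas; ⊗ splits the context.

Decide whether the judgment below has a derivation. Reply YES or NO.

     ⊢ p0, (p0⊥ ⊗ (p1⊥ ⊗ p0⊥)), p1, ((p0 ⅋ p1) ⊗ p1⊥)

Derivation (root first):
[⊗]  ⊢ p0, (p0⊥ ⊗ (p1⊥ ⊗ p0⊥)), p1, ((p0 ⅋ p1) ⊗ p1⊥)
  [⅋]  ⊢ p0, (p0⊥ ⊗ (p1⊥ ⊗ p0⊥)), (p0 ⅋ p1)
    [⊗]  ⊢ p0, p1, p0, (p0⊥ ⊗ (p1⊥ ⊗ p0⊥))
      [Ax]  ⊢ p0, p0⊥
      [⊗]  ⊢ p1, p0, (p1⊥ ⊗ p0⊥)
        [Ax]  ⊢ p1, p1⊥
        [Ax]  ⊢ p0, p0⊥
  [Ax]  ⊢ p1, p1⊥

Result: YES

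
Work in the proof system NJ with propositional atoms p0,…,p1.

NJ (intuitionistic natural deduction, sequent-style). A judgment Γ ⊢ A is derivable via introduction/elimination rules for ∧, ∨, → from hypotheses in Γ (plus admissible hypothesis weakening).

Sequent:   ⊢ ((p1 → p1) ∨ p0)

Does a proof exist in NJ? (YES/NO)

Proof tree:
[∨I₁]  ⊢ ((p1 → p1) ∨ p0)
  [→I]  ⊢ (p1 → p1)
    [Ax] p1 ⊢ p1

Result: YES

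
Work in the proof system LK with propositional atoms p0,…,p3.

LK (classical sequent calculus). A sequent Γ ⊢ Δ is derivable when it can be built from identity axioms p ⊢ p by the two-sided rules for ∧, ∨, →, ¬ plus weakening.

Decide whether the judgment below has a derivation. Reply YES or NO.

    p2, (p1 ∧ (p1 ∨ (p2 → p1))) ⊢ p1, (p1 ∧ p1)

Derivation trace:
[∧L] p2, (p1 ∧ (p1 ∨ (p2 → p1))) ⊢ p1, (p1 ∧ p1)
  [∨L] p1, p2, (p1 ∨ (p2 → p1)) ⊢ p1, (p1 ∧ p1)
    [Ax] p1 ⊢ p1
    [∧R] p1, p2, (p2 → p1) ⊢ (p1 ∧ p1)
      [→L] p2, (p2 → p1) ⊢ p1
        [Ax] p2 ⊢ p2
        [Ax] p1 ⊢ p1
      [Ax] p1 ⊢ p1

Result: YES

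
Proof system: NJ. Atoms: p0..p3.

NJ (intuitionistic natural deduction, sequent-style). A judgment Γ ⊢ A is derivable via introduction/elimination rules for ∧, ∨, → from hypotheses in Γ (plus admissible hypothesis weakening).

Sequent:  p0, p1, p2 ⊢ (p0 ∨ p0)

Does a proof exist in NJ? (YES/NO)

Derivation trace:
[∨I₂] p0, p1, p2 ⊢ (p0 ∨ p0)
  [Wk] p0, p1, p2 ⊢ p0
    [Wk] p0, p1 ⊢ p0
      [Ax] p0 ⊢ p0

Result: YES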